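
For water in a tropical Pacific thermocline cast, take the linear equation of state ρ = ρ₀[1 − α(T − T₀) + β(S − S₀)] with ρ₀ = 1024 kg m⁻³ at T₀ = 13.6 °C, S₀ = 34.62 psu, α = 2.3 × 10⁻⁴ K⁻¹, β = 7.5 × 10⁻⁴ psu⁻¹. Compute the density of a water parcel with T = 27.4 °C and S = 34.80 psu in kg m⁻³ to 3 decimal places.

1020.888 kg m⁻³

T − T₀ = +13.8 K, S − S₀ = +0.18 psu.
Bracket = 1 − α·(+13.8) + β·(+0.18) = 1 + (-3.039 × 10⁻³) = 0.9969610.
ρ = 1024 × 0.9969610 = 1020.888 kg m⁻³.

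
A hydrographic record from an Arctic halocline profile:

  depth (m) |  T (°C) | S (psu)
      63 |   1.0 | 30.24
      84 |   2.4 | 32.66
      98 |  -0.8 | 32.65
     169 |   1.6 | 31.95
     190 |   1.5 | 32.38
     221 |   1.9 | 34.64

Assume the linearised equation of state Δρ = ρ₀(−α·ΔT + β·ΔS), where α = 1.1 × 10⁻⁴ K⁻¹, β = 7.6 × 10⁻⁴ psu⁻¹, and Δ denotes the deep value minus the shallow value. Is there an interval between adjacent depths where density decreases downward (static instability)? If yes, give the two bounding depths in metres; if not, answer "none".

Evaluate Δρ/ρ₀ = −αΔT + βΔS across each adjacent pair:
  63–84 m: −αΔT+βΔS = −(1.1 × 10⁻⁴)(+1.4)+(7.6 × 10⁻⁴)(+2.42) = 1.7 × 10⁻³ → stable
  84–98 m: −αΔT+βΔS = −(1.1 × 10⁻⁴)(-3.2)+(7.6 × 10⁻⁴)(-0.01) = 3.4 × 10⁻⁴ → stable
  98–169 m: −αΔT+βΔS = −(1.1 × 10⁻⁴)(+2.4)+(7.6 × 10⁻⁴)(-0.70) = -8.0 × 10⁻⁴ → UNSTABLE
  169–190 m: −αΔT+βΔS = −(1.1 × 10⁻⁴)(-0.1)+(7.6 × 10⁻⁴)(+0.43) = 3.4 × 10⁻⁴ → stable
  190–221 m: −αΔT+βΔS = −(1.1 × 10⁻⁴)(+0.4)+(7.6 × 10⁻⁴)(+2.26) = 1.7 × 10⁻³ → stable
The 98–169 m interval has Δρ < 0: lighter water underlies denser water.

98–169 m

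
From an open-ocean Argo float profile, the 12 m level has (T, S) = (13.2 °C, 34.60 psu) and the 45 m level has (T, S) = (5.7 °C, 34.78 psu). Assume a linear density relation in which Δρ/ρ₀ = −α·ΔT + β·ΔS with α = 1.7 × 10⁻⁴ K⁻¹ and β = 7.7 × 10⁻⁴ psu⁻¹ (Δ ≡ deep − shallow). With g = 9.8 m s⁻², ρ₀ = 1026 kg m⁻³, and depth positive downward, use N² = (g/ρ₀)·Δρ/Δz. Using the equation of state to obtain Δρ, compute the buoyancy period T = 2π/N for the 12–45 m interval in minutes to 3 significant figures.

5.11 min

ΔT = -7.5 K, ΔS = +0.18 psu (deep − shallow).
Δρ/ρ₀ = −αΔT + βΔS = 1.275 × 10⁻³ + 1.386 × 10⁻⁴ = 1.4136 × 10⁻³, so Δρ ≈ 1.450 kg m⁻³.
N² = (g/ρ₀)·Δρ/Δz = g·(Δρ/ρ₀)/Δz = 9.8 × 1.4136 × 10⁻³ / 33 = 4.1980 × 10⁻⁴ s⁻².
N = √(4.1980 × 10⁻⁴) = 0.020489 rad s⁻¹ → T = 2π/N = 306.66 s = 5.1110 min ≈ 5.11 min.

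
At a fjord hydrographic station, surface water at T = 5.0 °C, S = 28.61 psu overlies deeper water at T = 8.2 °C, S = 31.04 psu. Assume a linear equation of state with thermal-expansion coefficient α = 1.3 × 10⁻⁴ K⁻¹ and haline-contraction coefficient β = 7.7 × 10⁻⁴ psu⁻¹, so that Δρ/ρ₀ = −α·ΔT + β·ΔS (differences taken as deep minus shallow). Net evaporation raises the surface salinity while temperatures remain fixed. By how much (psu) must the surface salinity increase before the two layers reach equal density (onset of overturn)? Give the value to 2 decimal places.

1.89 psu

Neutral buoyancy requires −α(T_deep − T_surf) + β(S_deep − S_surf′) = 0.
S_surf′ = S_deep − (α/β)·ΔT = 31.04 − (1.3 × 10⁻⁴/7.7 × 10⁻⁴)·(+3.2) = 30.4997 psu.
Increase required: 30.4997 − 28.61 = 1.8897 psu.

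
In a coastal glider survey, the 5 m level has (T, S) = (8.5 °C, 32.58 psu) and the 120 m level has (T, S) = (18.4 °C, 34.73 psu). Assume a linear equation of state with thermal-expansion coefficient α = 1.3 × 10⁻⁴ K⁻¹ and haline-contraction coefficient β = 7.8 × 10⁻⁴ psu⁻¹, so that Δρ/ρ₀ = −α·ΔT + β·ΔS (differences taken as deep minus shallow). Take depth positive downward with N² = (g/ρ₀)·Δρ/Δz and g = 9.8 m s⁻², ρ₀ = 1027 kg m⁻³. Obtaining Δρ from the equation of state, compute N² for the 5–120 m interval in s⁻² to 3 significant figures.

ΔT = +9.9 K, ΔS = +2.15 psu (deep − shallow).
Δρ/ρ₀ = −αΔT + βΔS = -1.287 × 10⁻³ + 1.677 × 10⁻³ = 3.90 × 10⁻⁴, so Δρ ≈ 0.4005 kg m⁻³.
N² = (g/ρ₀)·Δρ/Δz = g·(Δρ/ρ₀)/Δz = 9.8 × 3.90 × 10⁻⁴ / 115 = 3.3235 × 10⁻⁵ s⁻² ≈ 3.32 × 10⁻⁵ s⁻².

3.32 × 10⁻⁵ s⁻²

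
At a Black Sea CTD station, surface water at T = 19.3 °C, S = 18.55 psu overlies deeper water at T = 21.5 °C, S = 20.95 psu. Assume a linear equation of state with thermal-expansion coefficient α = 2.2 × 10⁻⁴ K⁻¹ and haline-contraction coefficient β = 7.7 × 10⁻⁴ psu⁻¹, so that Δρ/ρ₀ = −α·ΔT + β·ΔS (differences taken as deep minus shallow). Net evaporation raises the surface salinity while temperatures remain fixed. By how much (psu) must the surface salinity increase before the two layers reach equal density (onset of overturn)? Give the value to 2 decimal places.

Neutral buoyancy requires −α(T_deep − T_surf) + β(S_deep − S_surf′) = 0.
S_surf′ = S_deep − (α/β)·ΔT = 20.95 − (2.2 × 10⁻⁴/7.7 × 10⁻⁴)·(+2.2) = 20.3214 psu.
Increase required: 20.3214 − 18.55 = 1.7714 psu.

1.77 psu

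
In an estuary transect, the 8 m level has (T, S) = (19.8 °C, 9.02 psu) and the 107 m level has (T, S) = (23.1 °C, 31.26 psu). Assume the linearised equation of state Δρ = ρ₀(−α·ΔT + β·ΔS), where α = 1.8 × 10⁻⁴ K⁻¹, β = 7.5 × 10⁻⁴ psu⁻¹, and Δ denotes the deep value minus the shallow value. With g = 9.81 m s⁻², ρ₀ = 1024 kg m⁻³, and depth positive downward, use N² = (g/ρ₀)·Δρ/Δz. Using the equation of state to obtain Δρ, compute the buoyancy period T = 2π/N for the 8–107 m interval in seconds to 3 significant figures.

157 s

ΔT = +3.3 K, ΔS = +22.24 psu (deep − shallow).
Δρ/ρ₀ = −αΔT + βΔS = -5.94 × 10⁻⁴ + 0.01668 = 0.016086, so Δρ ≈ 16.47 kg m⁻³.
N² = (g/ρ₀)·Δρ/Δz = g·(Δρ/ρ₀)/Δz = 9.81 × 0.016086 / 99 = 1.5940 × 10⁻³ s⁻².
N = √(1.5940 × 10⁻³) = 0.039925 rad s⁻¹ → T = 2π/N = 157.37 s ≈ 157 s.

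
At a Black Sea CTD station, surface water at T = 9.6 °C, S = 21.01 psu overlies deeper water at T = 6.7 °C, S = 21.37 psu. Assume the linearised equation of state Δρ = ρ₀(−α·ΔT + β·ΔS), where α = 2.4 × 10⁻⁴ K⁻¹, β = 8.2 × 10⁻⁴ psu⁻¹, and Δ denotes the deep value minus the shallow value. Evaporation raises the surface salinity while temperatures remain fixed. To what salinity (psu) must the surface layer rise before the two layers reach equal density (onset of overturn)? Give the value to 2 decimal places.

22.22 psu

Neutral buoyancy requires −α(T_deep − T_surf) + β(S_deep − S_surf′) = 0.
S_surf′ = S_deep − (α/β)·ΔT = 21.37 − (2.4 × 10⁻⁴/8.2 × 10⁻⁴)·(-2.9) = 22.2188 psu.
Increase required: 22.2188 − 21.01 = 1.2088 psu.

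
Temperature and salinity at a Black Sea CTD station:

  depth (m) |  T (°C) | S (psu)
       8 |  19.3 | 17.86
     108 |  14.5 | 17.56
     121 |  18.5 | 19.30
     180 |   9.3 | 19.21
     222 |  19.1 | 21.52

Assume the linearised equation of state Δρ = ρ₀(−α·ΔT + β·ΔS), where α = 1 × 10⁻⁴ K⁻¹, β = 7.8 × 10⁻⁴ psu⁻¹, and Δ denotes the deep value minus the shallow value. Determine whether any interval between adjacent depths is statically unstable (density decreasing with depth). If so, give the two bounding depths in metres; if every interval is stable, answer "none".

Evaluate Δρ/ρ₀ = −αΔT + βΔS across each adjacent pair:
  8–108 m: −αΔT+βΔS = −(1 × 10⁻⁴)(-4.8)+(7.8 × 10⁻⁴)(-0.30) = 2.5 × 10⁻⁴ → stable
  108–121 m: −αΔT+βΔS = −(1 × 10⁻⁴)(+4.0)+(7.8 × 10⁻⁴)(+1.74) = 9.6 × 10⁻⁴ → stable
  121–180 m: −αΔT+βΔS = −(1 × 10⁻⁴)(-9.2)+(7.8 × 10⁻⁴)(-0.09) = 8.5 × 10⁻⁴ → stable
  180–222 m: −αΔT+βΔS = −(1 × 10⁻⁴)(+9.8)+(7.8 × 10⁻⁴)(+2.31) = 8.2 × 10⁻⁴ → stable
Every interval has Δρ > 0: the column is stably stratified throughout.

none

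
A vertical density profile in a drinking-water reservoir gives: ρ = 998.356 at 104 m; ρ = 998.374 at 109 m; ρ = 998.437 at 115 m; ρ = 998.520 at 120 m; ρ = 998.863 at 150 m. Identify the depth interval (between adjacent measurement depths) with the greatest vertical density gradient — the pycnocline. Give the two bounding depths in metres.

Compute the density gradient over each adjacent pair:
  104–109 m: Δρ/Δz = 0.018/5 = 3.6 × 10⁻³ kg m⁻⁴
  109–115 m: Δρ/Δz = 0.063/6 = 0.011 kg m⁻⁴
  115–120 m: Δρ/Δz = 0.083/5 = 0.017 kg m⁻⁴
  120–150 m: Δρ/Δz = 0.343/30 = 0.011 kg m⁻⁴
The largest gradient is in the 115–120 m interval — the pycnocline.

115–120 m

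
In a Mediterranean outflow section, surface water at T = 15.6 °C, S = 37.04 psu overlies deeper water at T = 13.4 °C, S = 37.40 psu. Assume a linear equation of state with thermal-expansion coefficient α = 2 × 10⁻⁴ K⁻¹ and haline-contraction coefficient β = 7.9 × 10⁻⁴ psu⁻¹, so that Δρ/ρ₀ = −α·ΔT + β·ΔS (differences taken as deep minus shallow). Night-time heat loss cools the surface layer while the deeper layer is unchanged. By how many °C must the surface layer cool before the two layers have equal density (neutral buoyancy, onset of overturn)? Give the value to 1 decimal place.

3.6 °C

Neutral buoyancy requires Δρ = 0, i.e. −α(T_deep − T_surf′) + β(S_deep − S_surf) = 0.
T_surf′ = T_deep − (β/α)·ΔS = 13.4 − (7.9 × 10⁻⁴/2 × 10⁻⁴)·(+0.36) = 11.978 °C.
Cooling required: 15.6 − (11.978) = 3.622 °C.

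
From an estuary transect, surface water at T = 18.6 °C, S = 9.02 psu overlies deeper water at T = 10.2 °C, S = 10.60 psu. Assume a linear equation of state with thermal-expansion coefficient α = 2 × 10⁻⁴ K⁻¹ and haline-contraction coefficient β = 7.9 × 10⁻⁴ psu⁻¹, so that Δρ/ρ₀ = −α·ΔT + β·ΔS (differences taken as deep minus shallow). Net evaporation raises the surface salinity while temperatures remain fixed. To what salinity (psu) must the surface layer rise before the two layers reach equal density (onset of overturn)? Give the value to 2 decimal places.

12.73 psu

Neutral buoyancy requires −α(T_deep − T_surf) + β(S_deep − S_surf′) = 0.
S_surf′ = S_deep − (α/β)·ΔT = 10.60 − (2 × 10⁻⁴/7.9 × 10⁻⁴)·(-8.4) = 12.7266 psu.
Increase required: 12.7266 − 9.02 = 3.7066 psu.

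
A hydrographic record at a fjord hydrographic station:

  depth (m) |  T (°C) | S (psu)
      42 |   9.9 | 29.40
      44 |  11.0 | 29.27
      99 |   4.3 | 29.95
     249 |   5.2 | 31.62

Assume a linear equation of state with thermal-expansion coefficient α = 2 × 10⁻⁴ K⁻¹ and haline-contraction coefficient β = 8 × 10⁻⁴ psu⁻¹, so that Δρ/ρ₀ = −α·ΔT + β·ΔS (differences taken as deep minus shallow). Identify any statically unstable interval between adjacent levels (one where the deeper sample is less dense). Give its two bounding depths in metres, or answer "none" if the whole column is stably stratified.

42–44 m

Evaluate Δρ/ρ₀ = −αΔT + βΔS across each adjacent pair:
  42–44 m: −αΔT+βΔS = −(2 × 10⁻⁴)(+1.1)+(8 × 10⁻⁴)(-0.13) = -3.2 × 10⁻⁴ → UNSTABLE
  44–99 m: −αΔT+βΔS = −(2 × 10⁻⁴)(-6.7)+(8 × 10⁻⁴)(+0.68) = 1.9 × 10⁻³ → stable
  99–249 m: −αΔT+βΔS = −(2 × 10⁻⁴)(+0.9)+(8 × 10⁻⁴)(+1.67) = 1.2 × 10⁻³ → stable
The 42–44 m interval has Δρ < 0: lighter water underlies denser water.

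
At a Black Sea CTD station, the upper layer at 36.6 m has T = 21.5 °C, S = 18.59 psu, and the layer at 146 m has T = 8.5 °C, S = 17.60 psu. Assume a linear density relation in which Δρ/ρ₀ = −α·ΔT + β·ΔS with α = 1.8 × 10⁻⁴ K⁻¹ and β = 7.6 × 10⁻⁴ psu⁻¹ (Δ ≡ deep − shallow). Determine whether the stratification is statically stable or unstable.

ΔT = 8.5 − 21.5 = -13.0 K and ΔS = 17.60 − 18.59 = -0.99 psu (deep − shallow).
−αΔT = 2.34 × 10⁻³; βΔS = -7.524 × 10⁻⁴; sum Δρ/ρ₀ = 1.5876 × 10⁻³.
Δρ/ρ₀ > 0, so Δρ > 0: deeper water is denser → statically stable.

stable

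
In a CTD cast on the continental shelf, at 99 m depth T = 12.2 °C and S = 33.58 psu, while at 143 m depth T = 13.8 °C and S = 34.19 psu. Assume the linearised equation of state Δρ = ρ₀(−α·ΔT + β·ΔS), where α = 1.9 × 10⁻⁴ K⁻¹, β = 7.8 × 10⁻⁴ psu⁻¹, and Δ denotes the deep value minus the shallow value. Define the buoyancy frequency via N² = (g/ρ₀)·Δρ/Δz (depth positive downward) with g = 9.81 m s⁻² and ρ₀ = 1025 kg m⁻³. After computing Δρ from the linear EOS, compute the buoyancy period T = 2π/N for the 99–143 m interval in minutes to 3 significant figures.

ΔT = +1.6 K, ΔS = +0.61 psu (deep − shallow).
Δρ/ρ₀ = −αΔT + βΔS = -3.04 × 10⁻⁴ + 4.758 × 10⁻⁴ = 1.718 × 10⁻⁴, so Δρ ≈ 0.1761 kg m⁻³.
N² = (g/ρ₀)·Δρ/Δz = g·(Δρ/ρ₀)/Δz = 9.81 × 1.718 × 10⁻⁴ / 44 = 3.8304 × 10⁻⁵ s⁻².
N = √(3.8304 × 10⁻⁵) = 6.1890 × 10⁻³ rad s⁻¹ → T = 2π/N = 1.0152 × 10³ s = 16.920 min ≈ 16.9 min.

16.9 min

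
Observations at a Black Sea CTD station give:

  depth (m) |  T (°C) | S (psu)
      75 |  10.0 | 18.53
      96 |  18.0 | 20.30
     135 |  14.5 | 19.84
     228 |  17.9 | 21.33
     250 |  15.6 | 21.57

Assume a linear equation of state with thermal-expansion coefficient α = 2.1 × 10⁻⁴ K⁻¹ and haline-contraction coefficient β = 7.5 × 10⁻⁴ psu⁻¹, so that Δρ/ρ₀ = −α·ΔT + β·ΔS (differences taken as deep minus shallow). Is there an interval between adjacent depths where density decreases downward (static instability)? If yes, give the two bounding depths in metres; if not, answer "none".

75–96 m

Evaluate Δρ/ρ₀ = −αΔT + βΔS across each adjacent pair:
  75–96 m: −αΔT+βΔS = −(2.1 × 10⁻⁴)(+8.0)+(7.5 × 10⁻⁴)(+1.77) = -3.5 × 10⁻⁴ → UNSTABLE
  96–135 m: −αΔT+βΔS = −(2.1 × 10⁻⁴)(-3.5)+(7.5 × 10⁻⁴)(-0.46) = 3.9 × 10⁻⁴ → stable
  135–228 m: −αΔT+βΔS = −(2.1 × 10⁻⁴)(+3.4)+(7.5 × 10⁻⁴)(+1.49) = 4.0 × 10⁻⁴ → stable
  228–250 m: −αΔT+βΔS = −(2.1 × 10⁻⁴)(-2.3)+(7.5 × 10⁻⁴)(+0.24) = 6.6 × 10⁻⁴ → stable
The 75–96 m interval has Δρ < 0: lighter water underlies denser water.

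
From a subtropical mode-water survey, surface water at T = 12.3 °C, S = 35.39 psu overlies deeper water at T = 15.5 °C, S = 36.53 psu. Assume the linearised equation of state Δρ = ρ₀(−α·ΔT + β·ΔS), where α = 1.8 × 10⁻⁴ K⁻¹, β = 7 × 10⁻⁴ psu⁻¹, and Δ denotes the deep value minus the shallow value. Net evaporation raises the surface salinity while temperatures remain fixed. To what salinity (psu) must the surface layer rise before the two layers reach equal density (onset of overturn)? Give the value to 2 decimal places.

Neutral buoyancy requires −α(T_deep − T_surf) + β(S_deep − S_surf′) = 0.
S_surf′ = S_deep − (α/β)·ΔT = 36.53 − (1.8 × 10⁻⁴/7 × 10⁻⁴)·(+3.2) = 35.7071 psu.
Increase required: 35.7071 − 35.39 = 0.3171 psu.

35.71 psu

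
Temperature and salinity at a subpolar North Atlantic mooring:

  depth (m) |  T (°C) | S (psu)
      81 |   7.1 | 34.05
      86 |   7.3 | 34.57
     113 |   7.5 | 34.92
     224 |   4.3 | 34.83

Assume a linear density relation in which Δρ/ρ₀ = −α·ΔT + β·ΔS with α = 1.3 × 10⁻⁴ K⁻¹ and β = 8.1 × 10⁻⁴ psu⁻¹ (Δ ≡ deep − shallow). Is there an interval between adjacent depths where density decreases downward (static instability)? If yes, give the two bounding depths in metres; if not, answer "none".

none

Evaluate Δρ/ρ₀ = −αΔT + βΔS across each adjacent pair:
  81–86 m: −αΔT+βΔS = −(1.3 × 10⁻⁴)(+0.2)+(8.1 × 10⁻⁴)(+0.52) = 4.0 × 10⁻⁴ → stable
  86–113 m: −αΔT+βΔS = −(1.3 × 10⁻⁴)(+0.2)+(8.1 × 10⁻⁴)(+0.35) = 2.6 × 10⁻⁴ → stable
  113–224 m: −αΔT+βΔS = −(1.3 × 10⁻⁴)(-3.2)+(8.1 × 10⁻⁴)(-0.09) = 3.4 × 10⁻⁴ → stable
Every interval has Δρ > 0: the column is stably stratified throughout.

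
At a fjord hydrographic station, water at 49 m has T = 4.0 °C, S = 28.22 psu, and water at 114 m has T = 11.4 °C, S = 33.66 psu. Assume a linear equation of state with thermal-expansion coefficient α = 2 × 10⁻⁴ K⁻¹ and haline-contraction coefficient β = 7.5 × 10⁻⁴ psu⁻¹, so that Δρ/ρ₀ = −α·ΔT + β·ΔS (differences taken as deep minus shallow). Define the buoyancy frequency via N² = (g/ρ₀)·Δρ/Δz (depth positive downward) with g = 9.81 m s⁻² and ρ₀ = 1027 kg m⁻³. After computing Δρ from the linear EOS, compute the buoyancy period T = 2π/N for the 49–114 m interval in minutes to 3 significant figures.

5.29 min

ΔT = +7.4 K, ΔS = +5.44 psu (deep − shallow).
Δρ/ρ₀ = −αΔT + βΔS = -1.48 × 10⁻³ + 4.08 × 10⁻³ = 2.60 × 10⁻³, so Δρ ≈ 2.670 kg m⁻³.
N² = (g/ρ₀)·Δρ/Δz = g·(Δρ/ρ₀)/Δz = 9.81 × 2.60 × 10⁻³ / 65 = 3.9240 × 10⁻⁴ s⁻².
N = √(3.9240 × 10⁻⁴) = 0.019809 rad s⁻¹ → T = 2π/N = 317.19 s = 5.2865 min ≈ 5.29 min.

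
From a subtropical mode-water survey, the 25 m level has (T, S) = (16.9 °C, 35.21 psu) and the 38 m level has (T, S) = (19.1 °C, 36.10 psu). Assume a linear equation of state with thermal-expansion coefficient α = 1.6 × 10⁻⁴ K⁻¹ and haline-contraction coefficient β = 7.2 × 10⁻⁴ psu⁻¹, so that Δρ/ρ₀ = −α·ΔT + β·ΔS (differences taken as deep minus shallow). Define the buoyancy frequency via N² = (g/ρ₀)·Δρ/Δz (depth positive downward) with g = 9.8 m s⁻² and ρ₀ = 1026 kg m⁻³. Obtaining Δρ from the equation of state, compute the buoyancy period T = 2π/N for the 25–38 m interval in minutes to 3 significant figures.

ΔT = +2.2 K, ΔS = +0.89 psu (deep − shallow).
Δρ/ρ₀ = −αΔT + βΔS = -3.52 × 10⁻⁴ + 6.408 × 10⁻⁴ = 2.888 × 10⁻⁴, so Δρ ≈ 0.2963 kg m⁻³.
N² = (g/ρ₀)·Δρ/Δz = g·(Δρ/ρ₀)/Δz = 9.8 × 2.888 × 10⁻⁴ / 13 = 2.1771 × 10⁻⁴ s⁻².
N = √(2.1771 × 10⁻⁴) = 0.014755 rad s⁻¹ → T = 2π/N = 425.83 s = 7.0972 min ≈ 7.10 min.

7.10 min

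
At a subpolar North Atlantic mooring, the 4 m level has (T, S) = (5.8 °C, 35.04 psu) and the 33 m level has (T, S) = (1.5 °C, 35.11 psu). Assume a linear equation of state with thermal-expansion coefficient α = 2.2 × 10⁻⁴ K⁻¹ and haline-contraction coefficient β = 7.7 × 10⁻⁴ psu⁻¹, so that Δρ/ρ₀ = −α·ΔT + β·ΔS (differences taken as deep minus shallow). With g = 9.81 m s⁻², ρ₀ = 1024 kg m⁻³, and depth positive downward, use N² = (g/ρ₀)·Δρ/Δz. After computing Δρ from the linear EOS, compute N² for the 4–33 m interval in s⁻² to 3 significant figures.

ΔT = -4.3 K, ΔS = +0.07 psu (deep − shallow).
Δρ/ρ₀ = −αΔT + βΔS = 9.46 × 10⁻⁴ + 5.39 × 10⁻⁵ = 9.999 × 10⁻⁴, so Δρ ≈ 1.024 kg m⁻³.
N² = (g/ρ₀)·Δρ/Δz = g·(Δρ/ρ₀)/Δz = 9.81 × 9.999 × 10⁻⁴ / 29 = 3.3824 × 10⁻⁴ s⁻² ≈ 3.38 × 10⁻⁴ s⁻².

3.38 × 10⁻⁴ s⁻²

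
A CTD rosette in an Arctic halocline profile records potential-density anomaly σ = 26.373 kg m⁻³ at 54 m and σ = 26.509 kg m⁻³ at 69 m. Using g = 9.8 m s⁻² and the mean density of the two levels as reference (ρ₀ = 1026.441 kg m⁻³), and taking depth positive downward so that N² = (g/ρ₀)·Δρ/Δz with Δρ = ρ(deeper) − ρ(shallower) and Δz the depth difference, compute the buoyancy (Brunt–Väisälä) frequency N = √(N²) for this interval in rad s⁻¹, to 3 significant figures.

9.30 × 10⁻³ rad s⁻¹

Δρ = 1026.509 − 1026.373 = 0.136 kg m⁻³ over Δz = 69 − 54 = 15 m.
N² = (9.8/1026.441) × (0.136/15) = 8.6564 × 10⁻⁵ s⁻².
N = √(8.6564 × 10⁻⁵) = 9.3040 × 10⁻³ rad s⁻¹ ≈ 9.30 × 10⁻³ rad s⁻¹.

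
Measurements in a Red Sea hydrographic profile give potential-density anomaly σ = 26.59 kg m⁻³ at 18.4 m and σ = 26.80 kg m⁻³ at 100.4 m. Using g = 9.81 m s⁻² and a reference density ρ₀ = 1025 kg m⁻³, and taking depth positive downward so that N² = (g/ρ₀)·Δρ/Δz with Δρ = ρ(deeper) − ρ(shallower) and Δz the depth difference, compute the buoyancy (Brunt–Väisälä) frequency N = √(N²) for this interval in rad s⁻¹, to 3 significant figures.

Δρ = 1026.80 − 1026.59 = 0.21 kg m⁻³ over Δz = 100.4 − 18.4 = 82 m.
N² = (9.81/1025) × (0.21/82) = 2.4510 × 10⁻⁵ s⁻².
N = √(2.4510 × 10⁻⁵) = 4.9508 × 10⁻³ rad s⁻¹ ≈ 4.95 × 10⁻³ rad s⁻¹.
A positive N² confirms static stability across the interval.

4.95 × 10⁻³ rad s⁻¹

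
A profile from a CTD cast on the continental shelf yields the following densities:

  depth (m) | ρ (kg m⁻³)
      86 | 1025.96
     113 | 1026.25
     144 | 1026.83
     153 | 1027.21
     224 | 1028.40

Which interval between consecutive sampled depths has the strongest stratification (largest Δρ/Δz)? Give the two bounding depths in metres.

144–153 m

Compute the density gradient over each adjacent pair:
  86–113 m: Δρ/Δz = 0.29/27 = 0.011 kg m⁻⁴
  113–144 m: Δρ/Δz = 0.58/31 = 0.019 kg m⁻⁴
  144–153 m: Δρ/Δz = 0.38/9 = 0.042 kg m⁻⁴
  153–224 m: Δρ/Δz = 1.19/71 = 0.017 kg m⁻⁴
The largest gradient is in the 144–153 m interval — the pycnocline.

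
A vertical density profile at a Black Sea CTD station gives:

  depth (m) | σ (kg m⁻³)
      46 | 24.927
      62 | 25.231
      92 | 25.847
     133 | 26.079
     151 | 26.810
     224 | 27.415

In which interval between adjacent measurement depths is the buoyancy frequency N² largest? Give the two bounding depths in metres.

Compute the density gradient over each adjacent pair:
  46–62 m: Δρ/Δz = 0.304/16 = 0.019 kg m⁻⁴
  62–92 m: Δρ/Δz = 0.616/30 = 0.021 kg m⁻⁴
  92–133 m: Δρ/Δz = 0.232/41 = 5.7 × 10⁻³ kg m⁻⁴
  133–151 m: Δρ/Δz = 0.731/18 = 0.041 kg m⁻⁴
  151–224 m: Δρ/Δz = 0.605/73 = 8.3 × 10⁻³ kg m⁻⁴
The largest gradient is in the 133–151 m interval — the pycnocline.

133–151 m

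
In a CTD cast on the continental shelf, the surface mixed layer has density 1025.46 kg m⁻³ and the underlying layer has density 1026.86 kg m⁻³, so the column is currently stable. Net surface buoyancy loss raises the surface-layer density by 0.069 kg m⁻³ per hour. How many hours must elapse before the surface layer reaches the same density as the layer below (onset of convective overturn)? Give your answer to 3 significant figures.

20.3 hours

Density deficit of the surface layer: 1026.86 − 1025.46 = 1.4 kg m⁻³.
Required change = 1.4 / 0.069 = 20.3 hours.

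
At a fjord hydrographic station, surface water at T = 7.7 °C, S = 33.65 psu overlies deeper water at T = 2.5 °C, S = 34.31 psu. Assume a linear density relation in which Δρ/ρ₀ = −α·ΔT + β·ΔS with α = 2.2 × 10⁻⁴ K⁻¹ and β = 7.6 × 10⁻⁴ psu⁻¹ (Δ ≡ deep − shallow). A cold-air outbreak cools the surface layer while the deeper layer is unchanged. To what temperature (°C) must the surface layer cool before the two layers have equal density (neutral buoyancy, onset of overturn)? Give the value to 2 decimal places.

0.22 °C

Neutral buoyancy requires Δρ = 0, i.e. −α(T_deep − T_surf′) + β(S_deep − S_surf) = 0.
T_surf′ = T_deep − (β/α)·ΔS = 2.5 − (7.6 × 10⁻⁴/2.2 × 10⁻⁴)·(+0.66) = 0.2200 °C.
Cooling required: 7.7 − (0.2200) = 7.4800 °C.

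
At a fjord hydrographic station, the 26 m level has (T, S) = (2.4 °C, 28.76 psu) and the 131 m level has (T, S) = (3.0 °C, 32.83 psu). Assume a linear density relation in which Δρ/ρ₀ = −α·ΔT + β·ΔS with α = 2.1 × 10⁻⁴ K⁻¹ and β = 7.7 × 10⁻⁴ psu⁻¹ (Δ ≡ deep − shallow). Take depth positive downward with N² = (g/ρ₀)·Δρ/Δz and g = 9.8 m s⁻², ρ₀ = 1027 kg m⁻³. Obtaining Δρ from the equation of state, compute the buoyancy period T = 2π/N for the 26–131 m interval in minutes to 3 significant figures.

6.25 min

ΔT = +0.6 K, ΔS = +4.07 psu (deep − shallow).
Δρ/ρ₀ = −αΔT + βΔS = -1.26 × 10⁻⁴ + 3.1339 × 10⁻³ = 3.0079 × 10⁻³, so Δρ ≈ 3.089 kg m⁻³.
N² = (g/ρ₀)·Δρ/Δz = g·(Δρ/ρ₀)/Δz = 9.8 × 3.0079 × 10⁻³ / 105 = 2.8074 × 10⁻⁴ s⁻².
N = √(2.8074 × 10⁻⁴) = 0.016755 rad s⁻¹ → T = 2π/N = 375.00 s = 6.2500 min ≈ 6.25 min.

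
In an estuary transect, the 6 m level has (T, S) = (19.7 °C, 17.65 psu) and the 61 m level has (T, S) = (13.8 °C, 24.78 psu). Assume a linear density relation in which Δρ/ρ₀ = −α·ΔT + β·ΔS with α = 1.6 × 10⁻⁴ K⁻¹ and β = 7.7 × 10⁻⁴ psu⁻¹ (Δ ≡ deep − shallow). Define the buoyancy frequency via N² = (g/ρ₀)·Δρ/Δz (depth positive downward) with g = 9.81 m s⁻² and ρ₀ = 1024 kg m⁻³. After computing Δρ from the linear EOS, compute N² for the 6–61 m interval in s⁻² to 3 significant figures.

1.15 × 10⁻³ s⁻²

ΔT = -5.9 K, ΔS = +7.13 psu (deep − shallow).
Δρ/ρ₀ = −αΔT + βΔS = 9.44 × 10⁻⁴ + 5.4901 × 10⁻³ = 6.4341 × 10⁻³, so Δρ ≈ 6.589 kg m⁻³.
N² = (g/ρ₀)·Δρ/Δz = g·(Δρ/ρ₀)/Δz = 9.81 × 6.4341 × 10⁻³ / 55 = 1.1476 × 10⁻³ s⁻² ≈ 1.15 × 10⁻³ s⁻².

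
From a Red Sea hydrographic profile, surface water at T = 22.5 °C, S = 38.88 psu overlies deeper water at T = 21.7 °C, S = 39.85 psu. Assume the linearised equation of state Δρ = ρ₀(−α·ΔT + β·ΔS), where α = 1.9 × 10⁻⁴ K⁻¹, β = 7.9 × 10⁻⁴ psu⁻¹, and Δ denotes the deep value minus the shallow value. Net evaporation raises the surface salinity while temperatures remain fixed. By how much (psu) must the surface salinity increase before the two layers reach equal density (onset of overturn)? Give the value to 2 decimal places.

Neutral buoyancy requires −α(T_deep − T_surf) + β(S_deep − S_surf′) = 0.
S_surf′ = S_deep − (α/β)·ΔT = 39.85 − (1.9 × 10⁻⁴/7.9 × 10⁻⁴)·(-0.8) = 40.0424 psu.
Increase required: 40.0424 − 38.88 = 1.1624 psu.

1.16 psu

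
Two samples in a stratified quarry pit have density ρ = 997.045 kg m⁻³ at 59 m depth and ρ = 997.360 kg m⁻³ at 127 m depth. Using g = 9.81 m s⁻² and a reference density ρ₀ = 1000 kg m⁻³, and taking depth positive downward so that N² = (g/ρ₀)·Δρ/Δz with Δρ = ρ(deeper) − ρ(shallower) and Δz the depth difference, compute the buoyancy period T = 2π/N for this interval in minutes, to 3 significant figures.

Δρ = 997.360 − 997.045 = 0.315 kg m⁻³ over Δz = 127 − 59 = 68 m.
N² = (9.81/1000) × (0.315/68) = 4.5443 × 10⁻⁵ s⁻².
N = √(4.5443 × 10⁻⁵) = 6.7411 × 10⁻³ rad s⁻¹, so T = 2π/N = 932.07 s = 15.535 min ≈ 15.5 min.

15.5 min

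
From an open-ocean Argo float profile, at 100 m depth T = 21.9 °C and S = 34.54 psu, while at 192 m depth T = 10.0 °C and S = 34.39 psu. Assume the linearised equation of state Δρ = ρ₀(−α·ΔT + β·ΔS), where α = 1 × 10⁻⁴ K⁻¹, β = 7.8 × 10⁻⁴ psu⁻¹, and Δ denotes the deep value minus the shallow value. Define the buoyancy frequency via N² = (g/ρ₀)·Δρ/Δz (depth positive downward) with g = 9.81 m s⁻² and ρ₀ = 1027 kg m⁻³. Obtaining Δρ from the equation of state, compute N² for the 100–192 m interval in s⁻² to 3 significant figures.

1.14 × 10⁻⁴ s⁻²

ΔT = -11.9 K, ΔS = -0.15 psu (deep − shallow).
Δρ/ρ₀ = −αΔT + βΔS = 1.19 × 10⁻³ − 1.17 × 10⁻⁴ = 1.073 × 10⁻³, so Δρ ≈ 1.102 kg m⁻³.
N² = (g/ρ₀)·Δρ/Δz = g·(Δρ/ρ₀)/Δz = 9.81 × 1.073 × 10⁻³ / 92 = 1.1441 × 10⁻⁴ s⁻² ≈ 1.14 × 10⁻⁴ s⁻².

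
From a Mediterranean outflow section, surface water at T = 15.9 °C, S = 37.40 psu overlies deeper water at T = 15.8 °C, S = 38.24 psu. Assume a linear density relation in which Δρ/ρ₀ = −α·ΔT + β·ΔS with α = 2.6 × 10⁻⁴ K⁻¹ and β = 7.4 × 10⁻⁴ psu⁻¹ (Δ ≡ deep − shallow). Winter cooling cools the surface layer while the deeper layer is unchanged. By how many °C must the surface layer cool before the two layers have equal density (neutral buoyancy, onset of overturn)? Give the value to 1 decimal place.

2.5 °C

Neutral buoyancy requires Δρ = 0, i.e. −α(T_deep − T_surf′) + β(S_deep − S_surf) = 0.
T_surf′ = T_deep − (β/α)·ΔS = 15.8 − (7.4 × 10⁻⁴/2.6 × 10⁻⁴)·(+0.84) = 13.409 °C.
Cooling required: 15.9 − (13.409) = 2.491 °C.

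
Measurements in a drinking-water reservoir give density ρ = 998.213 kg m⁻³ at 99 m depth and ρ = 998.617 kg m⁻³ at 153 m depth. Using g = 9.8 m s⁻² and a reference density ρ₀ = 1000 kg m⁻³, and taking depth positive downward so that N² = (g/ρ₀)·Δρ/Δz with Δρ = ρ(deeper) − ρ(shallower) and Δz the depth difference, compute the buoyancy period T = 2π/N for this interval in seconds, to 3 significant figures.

734 s

Δρ = 998.617 − 998.213 = 0.404 kg m⁻³ over Δz = 153 − 99 = 54 m.
N² = (9.8/1000) × (0.404/54) = 7.3319 × 10⁻⁵ s⁻².
N = √(7.3319 × 10⁻⁵) = 8.5627 × 10⁻³ rad s⁻¹, so T = 2π/N = 733.79 s ≈ 734 s.
Since Δρ > 0 the layer is stably stratified.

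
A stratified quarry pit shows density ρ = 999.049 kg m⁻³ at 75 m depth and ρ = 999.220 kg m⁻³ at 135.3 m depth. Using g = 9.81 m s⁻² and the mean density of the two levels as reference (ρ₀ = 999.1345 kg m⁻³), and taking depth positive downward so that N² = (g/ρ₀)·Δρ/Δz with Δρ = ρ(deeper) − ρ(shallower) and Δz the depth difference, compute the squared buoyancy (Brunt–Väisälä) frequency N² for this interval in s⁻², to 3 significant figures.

2.78 × 10⁻⁵ s⁻²

Δρ = 999.220 − 999.049 = 0.171 kg m⁻³ over Δz = 135.3 − 75 = 60.3 m.
N² = (9.81/999.1345) × (0.171/60.3) = 2.7844 × 10⁻⁵ s⁻² ≈ 2.78 × 10⁻⁵ s⁻².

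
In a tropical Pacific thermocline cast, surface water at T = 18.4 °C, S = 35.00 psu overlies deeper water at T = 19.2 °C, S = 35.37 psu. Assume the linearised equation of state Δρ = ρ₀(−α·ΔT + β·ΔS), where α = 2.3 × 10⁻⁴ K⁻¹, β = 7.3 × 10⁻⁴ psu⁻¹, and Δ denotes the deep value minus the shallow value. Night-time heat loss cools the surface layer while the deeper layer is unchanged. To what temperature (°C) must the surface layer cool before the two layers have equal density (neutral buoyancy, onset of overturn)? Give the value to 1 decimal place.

Neutral buoyancy requires Δρ = 0, i.e. −α(T_deep − T_surf′) + β(S_deep − S_surf) = 0.
T_surf′ = T_deep − (β/α)·ΔS = 19.2 − (7.3 × 10⁻⁴/2.3 × 10⁻⁴)·(+0.37) = 18.026 °C.
Cooling required: 18.4 − (18.026) = 0.374 °C.

18.0 °C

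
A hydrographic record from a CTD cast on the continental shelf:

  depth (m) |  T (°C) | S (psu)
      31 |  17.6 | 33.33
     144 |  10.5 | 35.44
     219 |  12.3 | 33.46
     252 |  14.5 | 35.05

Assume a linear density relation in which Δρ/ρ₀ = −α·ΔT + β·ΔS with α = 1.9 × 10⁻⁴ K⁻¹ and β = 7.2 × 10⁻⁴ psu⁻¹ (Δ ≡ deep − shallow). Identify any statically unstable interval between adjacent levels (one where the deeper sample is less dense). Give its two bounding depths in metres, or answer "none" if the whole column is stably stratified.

Evaluate Δρ/ρ₀ = −αΔT + βΔS across each adjacent pair:
  31–144 m: −αΔT+βΔS = −(1.9 × 10⁻⁴)(-7.1)+(7.2 × 10⁻⁴)(+2.11) = 2.9 × 10⁻³ → stable
  144–219 m: −αΔT+βΔS = −(1.9 × 10⁻⁴)(+1.8)+(7.2 × 10⁻⁴)(-1.98) = -1.8 × 10⁻³ → UNSTABLE
  219–252 m: −αΔT+βΔS = −(1.9 × 10⁻⁴)(+2.2)+(7.2 × 10⁻⁴)(+1.59) = 7.3 × 10⁻⁴ → stable
The 144–219 m interval has Δρ < 0: lighter water underlies denser water.

144–219 m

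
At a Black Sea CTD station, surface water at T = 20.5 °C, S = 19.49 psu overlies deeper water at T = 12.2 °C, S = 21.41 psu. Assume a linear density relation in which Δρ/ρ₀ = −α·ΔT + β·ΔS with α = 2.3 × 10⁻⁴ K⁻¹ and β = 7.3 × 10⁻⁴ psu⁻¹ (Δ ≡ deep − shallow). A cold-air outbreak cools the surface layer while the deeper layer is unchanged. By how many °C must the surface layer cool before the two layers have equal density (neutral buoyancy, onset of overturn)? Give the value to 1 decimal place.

14.4 °C

Neutral buoyancy requires Δρ = 0, i.e. −α(T_deep − T_surf′) + β(S_deep − S_surf) = 0.
T_surf′ = T_deep − (β/α)·ΔS = 12.2 − (7.3 × 10⁻⁴/2.3 × 10⁻⁴)·(+1.92) = 6.106 °C.
Cooling required: 20.5 − (6.106) = 14.394 °C.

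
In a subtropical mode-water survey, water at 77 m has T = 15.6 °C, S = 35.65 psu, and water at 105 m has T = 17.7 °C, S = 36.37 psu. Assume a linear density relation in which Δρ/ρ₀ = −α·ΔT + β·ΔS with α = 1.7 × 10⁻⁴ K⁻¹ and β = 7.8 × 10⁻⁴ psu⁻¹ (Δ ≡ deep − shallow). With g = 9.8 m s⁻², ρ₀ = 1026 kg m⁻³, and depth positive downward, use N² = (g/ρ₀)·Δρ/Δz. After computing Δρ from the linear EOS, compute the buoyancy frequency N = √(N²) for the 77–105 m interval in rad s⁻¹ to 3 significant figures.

8.46 × 10⁻³ rad s⁻¹

ΔT = +2.1 K, ΔS = +0.72 psu (deep − shallow).
Δρ/ρ₀ = −αΔT + βΔS = -3.57 × 10⁻⁴ + 5.616 × 10⁻⁴ = 2.046 × 10⁻⁴, so Δρ ≈ 0.2099 kg m⁻³.
N² = (g/ρ₀)·Δρ/Δz = g·(Δρ/ρ₀)/Δz = 9.8 × 2.046 × 10⁻⁴ / 28 = 7.1610 × 10⁻⁵ s⁻².
N = √(7.1610 × 10⁻⁵) = 8.4623 × 10⁻³ rad s⁻¹ ≈ 8.46 × 10⁻³ rad s⁻¹.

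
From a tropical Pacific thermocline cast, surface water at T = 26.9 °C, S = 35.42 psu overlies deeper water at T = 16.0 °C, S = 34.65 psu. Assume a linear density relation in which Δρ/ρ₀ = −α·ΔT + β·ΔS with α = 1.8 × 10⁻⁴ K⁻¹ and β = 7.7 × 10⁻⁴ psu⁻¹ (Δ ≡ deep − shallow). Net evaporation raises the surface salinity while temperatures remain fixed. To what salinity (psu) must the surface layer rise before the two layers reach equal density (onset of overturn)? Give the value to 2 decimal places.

Neutral buoyancy requires −α(T_deep − T_surf) + β(S_deep − S_surf′) = 0.
S_surf′ = S_deep − (α/β)·ΔT = 34.65 − (1.8 × 10⁻⁴/7.7 × 10⁻⁴)·(-10.9) = 37.1981 psu.
Increase required: 37.1981 − 35.42 = 1.7781 psu.

37.20 psu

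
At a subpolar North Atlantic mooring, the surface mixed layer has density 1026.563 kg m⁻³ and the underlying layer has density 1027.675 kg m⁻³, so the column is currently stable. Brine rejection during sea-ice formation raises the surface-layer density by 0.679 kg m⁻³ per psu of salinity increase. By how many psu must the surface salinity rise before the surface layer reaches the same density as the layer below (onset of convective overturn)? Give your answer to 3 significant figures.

Density deficit of the surface layer: 1027.675 − 1026.563 = 1.112 kg m⁻³.
Required change = 1.112 / 0.679 = 1.64 psu.

1.64 psu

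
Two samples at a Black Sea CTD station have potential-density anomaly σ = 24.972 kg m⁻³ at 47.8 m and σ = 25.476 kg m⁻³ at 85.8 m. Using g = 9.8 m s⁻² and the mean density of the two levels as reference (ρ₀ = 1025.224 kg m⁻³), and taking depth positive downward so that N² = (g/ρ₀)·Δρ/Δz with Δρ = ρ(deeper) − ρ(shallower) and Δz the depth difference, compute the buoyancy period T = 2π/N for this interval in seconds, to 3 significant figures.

558 s

Δρ = 1025.476 − 1024.972 = 0.504 kg m⁻³ over Δz = 85.8 − 47.8 = 38 m.
N² = (9.8/1025.224) × (0.504/38) = 1.2678 × 10⁻⁴ s⁻².
N = √(1.2678 × 10⁻⁴) = 0.011260 rad s⁻¹, so T = 2π/N = 558.01 s ≈ 558 s.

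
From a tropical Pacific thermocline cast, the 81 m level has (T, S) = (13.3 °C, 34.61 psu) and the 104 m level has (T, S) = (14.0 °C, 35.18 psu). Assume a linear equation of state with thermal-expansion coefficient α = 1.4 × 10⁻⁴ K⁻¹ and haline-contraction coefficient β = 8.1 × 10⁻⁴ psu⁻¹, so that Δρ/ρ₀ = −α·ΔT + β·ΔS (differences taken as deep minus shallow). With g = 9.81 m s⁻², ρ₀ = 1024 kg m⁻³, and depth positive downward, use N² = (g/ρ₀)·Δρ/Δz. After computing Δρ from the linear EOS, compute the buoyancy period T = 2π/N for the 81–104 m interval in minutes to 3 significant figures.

8.41 min

ΔT = +0.7 K, ΔS = +0.57 psu (deep − shallow).
Δρ/ρ₀ = −αΔT + βΔS = -9.80 × 10⁻⁵ + 4.617 × 10⁻⁴ = 3.637 × 10⁻⁴, so Δρ ≈ 0.3724 kg m⁻³.
N² = (g/ρ₀)·Δρ/Δz = g·(Δρ/ρ₀)/Δz = 9.81 × 3.637 × 10⁻⁴ / 23 = 1.5513 × 10⁻⁴ s⁻².
N = √(1.5513 × 10⁻⁴) = 0.012455 rad s⁻¹ → T = 2π/N = 504.47 s = 8.4078 min ≈ 8.41 min.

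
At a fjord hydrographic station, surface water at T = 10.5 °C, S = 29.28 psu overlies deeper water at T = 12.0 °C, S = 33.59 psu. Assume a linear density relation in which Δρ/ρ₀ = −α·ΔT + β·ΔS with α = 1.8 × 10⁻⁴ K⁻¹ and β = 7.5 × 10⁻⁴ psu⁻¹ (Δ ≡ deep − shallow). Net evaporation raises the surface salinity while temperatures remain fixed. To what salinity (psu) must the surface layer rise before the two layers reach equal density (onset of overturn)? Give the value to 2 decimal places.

33.23 psu

Neutral buoyancy requires −α(T_deep − T_surf) + β(S_deep − S_surf′) = 0.
S_surf′ = S_deep − (α/β)·ΔT = 33.59 − (1.8 × 10⁻⁴/7.5 × 10⁻⁴)·(+1.5) = 33.2300 psu.
Increase required: 33.2300 − 29.28 = 3.9500 psu.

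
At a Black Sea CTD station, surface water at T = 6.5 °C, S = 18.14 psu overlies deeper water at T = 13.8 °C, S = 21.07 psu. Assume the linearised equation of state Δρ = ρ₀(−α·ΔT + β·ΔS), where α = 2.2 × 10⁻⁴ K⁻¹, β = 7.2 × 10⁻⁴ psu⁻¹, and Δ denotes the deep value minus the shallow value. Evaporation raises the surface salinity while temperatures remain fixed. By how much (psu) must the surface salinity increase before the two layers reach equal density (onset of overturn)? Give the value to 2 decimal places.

Neutral buoyancy requires −α(T_deep − T_surf) + β(S_deep − S_surf′) = 0.
S_surf′ = S_deep − (α/β)·ΔT = 21.07 − (2.2 × 10⁻⁴/7.2 × 10⁻⁴)·(+7.3) = 18.8394 psu.
Increase required: 18.8394 − 18.14 = 0.6994 psu.

0.70 psu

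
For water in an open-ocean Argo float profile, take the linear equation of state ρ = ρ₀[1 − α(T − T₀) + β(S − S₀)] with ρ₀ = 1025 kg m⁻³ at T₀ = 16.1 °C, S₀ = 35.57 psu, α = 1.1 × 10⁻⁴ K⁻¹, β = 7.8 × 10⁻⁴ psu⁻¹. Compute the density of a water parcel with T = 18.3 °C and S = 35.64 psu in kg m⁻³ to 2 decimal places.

1024.81 kg m⁻³

T − T₀ = +2.2 K, S − S₀ = +0.07 psu.
Bracket = 1 − α·(+2.2) + β·(+0.07) = 1 + (-1.874 × 10⁻⁴) = 0.9998126.
ρ = 1025 × 0.9998126 = 1024.81 kg m⁻³.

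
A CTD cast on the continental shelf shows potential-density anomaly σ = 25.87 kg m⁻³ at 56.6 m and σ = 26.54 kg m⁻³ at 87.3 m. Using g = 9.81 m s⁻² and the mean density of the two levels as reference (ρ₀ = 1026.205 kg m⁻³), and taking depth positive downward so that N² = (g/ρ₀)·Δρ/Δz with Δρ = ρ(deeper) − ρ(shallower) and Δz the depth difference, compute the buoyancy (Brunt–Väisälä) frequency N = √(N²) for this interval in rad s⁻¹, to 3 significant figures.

Δρ = 1026.54 − 1025.87 = 0.67 kg m⁻³ over Δz = 87.3 − 56.6 = 30.7 m.
N² = (9.81/1026.205) × (0.67/30.7) = 2.0863 × 10⁻⁴ s⁻².
N = √(2.0863 × 10⁻⁴) = 0.014444 rad s⁻¹ ≈ 0.0144 rad s⁻¹.

0.0144 rad s⁻¹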